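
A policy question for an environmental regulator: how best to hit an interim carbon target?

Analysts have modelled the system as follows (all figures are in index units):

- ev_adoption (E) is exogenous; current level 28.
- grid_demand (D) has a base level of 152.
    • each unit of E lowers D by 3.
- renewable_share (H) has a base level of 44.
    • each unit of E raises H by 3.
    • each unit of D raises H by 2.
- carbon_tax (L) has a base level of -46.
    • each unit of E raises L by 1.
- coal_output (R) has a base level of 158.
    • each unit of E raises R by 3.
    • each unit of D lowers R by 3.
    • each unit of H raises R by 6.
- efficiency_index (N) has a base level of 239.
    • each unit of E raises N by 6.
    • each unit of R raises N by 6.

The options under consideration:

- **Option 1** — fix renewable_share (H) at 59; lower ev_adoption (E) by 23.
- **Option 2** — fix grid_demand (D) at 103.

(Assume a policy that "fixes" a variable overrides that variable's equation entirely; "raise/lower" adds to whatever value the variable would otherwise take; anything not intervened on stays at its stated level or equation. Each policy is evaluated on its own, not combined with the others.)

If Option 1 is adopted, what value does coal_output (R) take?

116

Option 1 (H := 59, E − 23):
  E = 28 − 23 = 5
  D = 152 − 3·5 = 137
  H = 59
  R = 158 + 3·5 − 3·137 + 6·59 = 116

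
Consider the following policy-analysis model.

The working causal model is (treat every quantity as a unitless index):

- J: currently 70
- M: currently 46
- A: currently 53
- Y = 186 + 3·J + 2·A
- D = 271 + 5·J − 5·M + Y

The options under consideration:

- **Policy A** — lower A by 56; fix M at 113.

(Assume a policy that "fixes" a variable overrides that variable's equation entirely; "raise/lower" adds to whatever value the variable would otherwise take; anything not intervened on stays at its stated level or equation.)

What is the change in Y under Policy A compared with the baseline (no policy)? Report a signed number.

-112

Baseline:
  J = 70
  A = 53
  Y = 186 + 3·70 + 2·53 = 502
Policy A (A − 56, M := 113):
  J = 70
  A = 53 − 56 = -3
  Y = 186 + 3·70 + 2·(-3) = 390
Change in Y: 390 − 502 = -112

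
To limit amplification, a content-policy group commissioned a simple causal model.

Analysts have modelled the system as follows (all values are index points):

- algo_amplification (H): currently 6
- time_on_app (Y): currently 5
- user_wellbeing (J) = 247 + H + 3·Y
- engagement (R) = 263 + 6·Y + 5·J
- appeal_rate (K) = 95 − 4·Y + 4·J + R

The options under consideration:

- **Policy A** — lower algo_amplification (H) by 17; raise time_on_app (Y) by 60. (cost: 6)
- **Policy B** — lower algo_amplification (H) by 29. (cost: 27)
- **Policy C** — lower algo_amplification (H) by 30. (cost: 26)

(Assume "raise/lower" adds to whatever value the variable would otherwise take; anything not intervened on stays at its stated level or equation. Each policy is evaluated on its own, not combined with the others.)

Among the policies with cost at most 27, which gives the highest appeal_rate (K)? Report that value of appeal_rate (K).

4367

Policy A (H − 17, Y + 60):
  H = 6 − 17 = -11
  Y = 5 + 60 = 65
  J = 247 + (-11) + 3·65 = 431
  R = 263 + 6·65 + 5·431 = 2808
  K = 95 − 4·65 + 4·431 + 2808 = 4367
Policy B (H − 29):
  H = 6 − 29 = -23
  Y = 5
  J = 247 + (-23) + 3·5 = 239
  R = 263 + 6·5 + 5·239 = 1488
  K = 95 − 4·5 + 4·239 + 1488 = 2519
Policy C (H − 30):
  H = 6 − 30 = -24
  Y = 5
  J = 247 + (-24) + 3·5 = 238
  R = 263 + 6·5 + 5·238 = 1483
  K = 95 − 4·5 + 4·238 + 1483 = 2510
Comparing — Policy A: K=4367, Policy B: K=2519, Policy C: K=2510. Highest is 4367 (Policy A).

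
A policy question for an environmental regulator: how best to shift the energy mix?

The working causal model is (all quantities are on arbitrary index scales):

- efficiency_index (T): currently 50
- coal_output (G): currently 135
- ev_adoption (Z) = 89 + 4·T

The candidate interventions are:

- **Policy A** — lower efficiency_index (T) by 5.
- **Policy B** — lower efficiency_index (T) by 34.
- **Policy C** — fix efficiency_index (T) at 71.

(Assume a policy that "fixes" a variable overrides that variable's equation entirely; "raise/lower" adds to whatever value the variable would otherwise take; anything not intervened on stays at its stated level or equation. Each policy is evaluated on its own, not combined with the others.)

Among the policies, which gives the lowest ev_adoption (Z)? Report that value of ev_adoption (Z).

153

Policy A (T − 5):
  T = 50 − 5 = 45
  Z = 89 + 4·45 = 269
Policy B (T − 34):
  T = 50 − 34 = 16
  Z = 89 + 4·16 = 153
Policy C (T := 71):
  T = 71
  Z = 89 + 4·71 = 373
Comparing — Policy A: Z=269, Policy B: Z=153, Policy C: Z=373. Lowest is 153 (Policy B).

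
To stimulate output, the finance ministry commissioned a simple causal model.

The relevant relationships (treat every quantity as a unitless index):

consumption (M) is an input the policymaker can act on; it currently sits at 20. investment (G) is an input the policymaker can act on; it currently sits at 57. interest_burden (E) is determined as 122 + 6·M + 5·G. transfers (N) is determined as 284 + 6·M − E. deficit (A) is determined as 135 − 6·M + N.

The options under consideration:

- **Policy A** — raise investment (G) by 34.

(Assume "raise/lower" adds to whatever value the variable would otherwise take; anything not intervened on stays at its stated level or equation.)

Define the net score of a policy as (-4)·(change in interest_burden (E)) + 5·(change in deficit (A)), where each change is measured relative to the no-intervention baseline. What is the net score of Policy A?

-1530

Baseline:
  M = 20
  G = 57
  E = 122 + 6·20 + 5·57 = 527
  N = 284 + 6·20 − 527 = -123
  A = 135 − 6·20 + (-123) = -108
Policy A (G + 34):
  M = 20
  G = 57 + 34 = 91
  E = 122 + 6·20 + 5·91 = 697
  N = 284 + 6·20 − 697 = -293
  A = 135 − 6·20 + (-293) = -278
ΔE = 697 − 527 = 170; ΔA = -278 − (-108) = -170
Score = (-4)·170 + 5·(-170) = -1530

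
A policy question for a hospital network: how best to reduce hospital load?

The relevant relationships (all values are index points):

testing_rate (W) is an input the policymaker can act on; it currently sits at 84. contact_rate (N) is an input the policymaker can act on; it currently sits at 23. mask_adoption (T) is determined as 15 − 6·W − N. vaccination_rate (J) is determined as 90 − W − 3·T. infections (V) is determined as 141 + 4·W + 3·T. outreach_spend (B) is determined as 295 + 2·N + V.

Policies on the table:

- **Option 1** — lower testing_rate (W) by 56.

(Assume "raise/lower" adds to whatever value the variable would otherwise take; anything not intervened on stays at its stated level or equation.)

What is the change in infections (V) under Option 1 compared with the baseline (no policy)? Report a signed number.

Baseline:
  W = 84
  N = 23
  T = 15 − 6·84 − 23 = -512
  V = 141 + 4·84 + 3·(-512) = -1059
Option 1 (W − 56):
  W = 84 − 56 = 28
  N = 23
  T = 15 − 6·28 − 23 = -176
  V = 141 + 4·28 + 3·(-176) = -275
Change in V: -275 − (-1059) = 784

784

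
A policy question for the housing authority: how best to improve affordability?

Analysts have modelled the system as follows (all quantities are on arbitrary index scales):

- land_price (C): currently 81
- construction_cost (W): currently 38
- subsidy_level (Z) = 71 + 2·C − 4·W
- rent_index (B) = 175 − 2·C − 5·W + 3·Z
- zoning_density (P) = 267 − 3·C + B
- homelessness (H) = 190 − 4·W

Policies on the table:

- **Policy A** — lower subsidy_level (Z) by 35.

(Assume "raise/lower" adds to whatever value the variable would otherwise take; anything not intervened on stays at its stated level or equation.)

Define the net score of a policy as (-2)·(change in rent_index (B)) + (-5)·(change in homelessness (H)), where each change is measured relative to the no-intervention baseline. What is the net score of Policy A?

Baseline:
  C = 81
  W = 38
  Z = 71 + 2·81 − 4·38 = 81
  B = 175 − 2·81 − 5·38 + 3·81 = 66
  H = 190 − 4·38 = 38
Policy A (Z − 35):
  C = 81
  W = 38
  Z = 71 + 2·81 − 4·38 (−35 from intervention) = 46
  B = 175 − 2·81 − 5·38 + 3·46 = -39
  H = 190 − 4·38 = 38
ΔB = -39 − 66 = -105; ΔH = 38 − 38 = 0
Score = (-2)·(-105) + (-5)·0 = 210

210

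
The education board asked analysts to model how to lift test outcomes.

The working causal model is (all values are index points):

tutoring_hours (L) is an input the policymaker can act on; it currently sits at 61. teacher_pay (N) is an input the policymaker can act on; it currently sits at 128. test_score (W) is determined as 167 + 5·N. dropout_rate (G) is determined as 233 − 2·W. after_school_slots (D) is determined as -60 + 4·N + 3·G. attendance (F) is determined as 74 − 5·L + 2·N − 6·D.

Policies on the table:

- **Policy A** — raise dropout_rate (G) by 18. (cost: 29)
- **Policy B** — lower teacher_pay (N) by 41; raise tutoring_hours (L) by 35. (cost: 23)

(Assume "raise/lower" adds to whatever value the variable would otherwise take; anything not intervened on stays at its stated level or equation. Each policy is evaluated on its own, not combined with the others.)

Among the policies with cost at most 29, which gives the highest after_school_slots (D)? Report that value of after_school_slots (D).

Policy A (G + 18):
  N = 128
  W = 167 + 5·128 = 807
  G = 233 − 2·807 (+18 from intervention) = -1363
  D = -60 + 4·128 + 3·(-1363) = -3637
Policy B (N − 41, L + 35):
  N = 128 − 41 = 87
  W = 167 + 5·87 = 602
  G = 233 − 2·602 = -971
  D = -60 + 4·87 + 3·(-971) = -2625
Comparing — Policy A: D=-3637, Policy B: D=-2625. Highest is -2625 (Policy B).

-2625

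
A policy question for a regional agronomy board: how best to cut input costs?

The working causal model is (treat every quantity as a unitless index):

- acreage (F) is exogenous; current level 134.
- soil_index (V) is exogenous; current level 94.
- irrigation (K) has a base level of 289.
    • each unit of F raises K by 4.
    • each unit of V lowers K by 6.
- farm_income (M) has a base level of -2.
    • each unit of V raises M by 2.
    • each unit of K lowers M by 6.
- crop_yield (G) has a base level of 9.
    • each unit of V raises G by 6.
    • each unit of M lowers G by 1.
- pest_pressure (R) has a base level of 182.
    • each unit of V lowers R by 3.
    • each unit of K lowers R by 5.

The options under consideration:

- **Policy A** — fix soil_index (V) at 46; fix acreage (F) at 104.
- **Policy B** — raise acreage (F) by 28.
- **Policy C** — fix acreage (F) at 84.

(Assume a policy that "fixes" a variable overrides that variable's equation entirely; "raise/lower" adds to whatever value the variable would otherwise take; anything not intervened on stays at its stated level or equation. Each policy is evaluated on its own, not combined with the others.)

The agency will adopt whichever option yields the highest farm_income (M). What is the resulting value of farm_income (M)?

-180

Policy A (V := 46, F := 104):
  F = 104
  V = 46
  K = 289 + 4·104 − 6·46 = 429
  M = -2 + 2·46 − 6·429 = -2484
Policy B (F + 28):
  F = 134 + 28 = 162
  V = 94
  K = 289 + 4·162 − 6·94 = 373
  M = -2 + 2·94 − 6·373 = -2052
Policy C (F := 84):
  F = 84
  V = 94
  K = 289 + 4·84 − 6·94 = 61
  M = -2 + 2·94 − 6·61 = -180
Comparing — Policy A: M=-2484, Policy B: M=-2052, Policy C: M=-180. Highest is -180 (Policy C).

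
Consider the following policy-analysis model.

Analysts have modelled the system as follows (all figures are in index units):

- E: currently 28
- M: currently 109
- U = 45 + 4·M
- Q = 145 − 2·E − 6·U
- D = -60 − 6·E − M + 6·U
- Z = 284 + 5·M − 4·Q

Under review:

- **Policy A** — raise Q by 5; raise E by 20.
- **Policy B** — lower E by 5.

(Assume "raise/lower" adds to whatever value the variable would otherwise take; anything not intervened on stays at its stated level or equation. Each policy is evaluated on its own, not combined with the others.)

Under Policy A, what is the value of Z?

Policy A (Q + 5, E + 20):
  E = 28 + 20 = 48
  M = 109
  U = 45 + 4·109 = 481
  Q = 145 − 2·48 − 6·481 (+5 from intervention) = -2832
  Z = 284 + 5·109 − 4·(-2832) = 12157

12157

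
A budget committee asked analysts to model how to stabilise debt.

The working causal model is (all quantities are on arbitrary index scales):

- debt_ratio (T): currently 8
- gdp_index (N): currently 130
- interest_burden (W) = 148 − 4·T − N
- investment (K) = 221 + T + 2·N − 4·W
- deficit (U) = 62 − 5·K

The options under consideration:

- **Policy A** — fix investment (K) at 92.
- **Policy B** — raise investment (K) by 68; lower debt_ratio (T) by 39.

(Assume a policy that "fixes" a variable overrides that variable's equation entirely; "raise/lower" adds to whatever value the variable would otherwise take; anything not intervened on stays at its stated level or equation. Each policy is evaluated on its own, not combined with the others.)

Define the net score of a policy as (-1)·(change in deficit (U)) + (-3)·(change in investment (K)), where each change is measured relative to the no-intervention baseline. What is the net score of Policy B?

Baseline:
  T = 8
  N = 130
  W = 148 − 4·8 − 130 = -14
  K = 221 + 8 + 2·130 − 4·(-14) = 545
  U = 62 − 5·545 = -2663
Policy B (K + 68, T − 39):
  T = 8 − 39 = -31
  N = 130
  W = 148 − 4·(-31) − 130 = 142
  K = 221 + (-31) + 2·130 − 4·142 (+68 from intervention) = -50
  U = 62 − 5·(-50) = 312
ΔU = 312 − (-2663) = 2975; ΔK = -50 − 545 = -595
Score = (-1)·2975 + (-3)·(-595) = -1190

-1190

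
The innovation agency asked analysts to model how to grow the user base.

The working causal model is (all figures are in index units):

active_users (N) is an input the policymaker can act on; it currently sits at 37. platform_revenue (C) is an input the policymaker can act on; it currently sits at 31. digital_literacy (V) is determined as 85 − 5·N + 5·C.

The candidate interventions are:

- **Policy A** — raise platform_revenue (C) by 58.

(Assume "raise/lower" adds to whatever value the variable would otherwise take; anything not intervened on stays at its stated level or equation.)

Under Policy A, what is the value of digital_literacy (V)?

Policy A (C + 58):
  N = 37
  C = 31 + 58 = 89
  V = 85 − 5·37 + 5·89 = 345

345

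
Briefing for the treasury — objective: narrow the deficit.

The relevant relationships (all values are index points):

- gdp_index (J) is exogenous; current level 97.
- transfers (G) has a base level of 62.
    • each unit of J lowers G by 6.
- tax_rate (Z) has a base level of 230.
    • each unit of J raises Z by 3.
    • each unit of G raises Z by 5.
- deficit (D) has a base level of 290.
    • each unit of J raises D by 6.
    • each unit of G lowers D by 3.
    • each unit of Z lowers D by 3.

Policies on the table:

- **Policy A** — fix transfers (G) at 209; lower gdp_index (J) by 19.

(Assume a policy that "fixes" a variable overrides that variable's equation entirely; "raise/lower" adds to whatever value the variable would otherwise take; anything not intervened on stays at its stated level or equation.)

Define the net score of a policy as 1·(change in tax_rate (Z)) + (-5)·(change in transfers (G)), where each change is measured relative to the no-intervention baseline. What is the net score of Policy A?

-57

Baseline:
  J = 97
  G = 62 − 6·97 = -520
  Z = 230 + 3·97 + 5·(-520) = -2079
Policy A (G := 209, J − 19):
  J = 97 − 19 = 78
  G = 209
  Z = 230 + 3·78 + 5·209 = 1509
ΔZ = 1509 − (-2079) = 3588; ΔG = 209 − (-520) = 729
Score = 1·3588 + (-5)·729 = -57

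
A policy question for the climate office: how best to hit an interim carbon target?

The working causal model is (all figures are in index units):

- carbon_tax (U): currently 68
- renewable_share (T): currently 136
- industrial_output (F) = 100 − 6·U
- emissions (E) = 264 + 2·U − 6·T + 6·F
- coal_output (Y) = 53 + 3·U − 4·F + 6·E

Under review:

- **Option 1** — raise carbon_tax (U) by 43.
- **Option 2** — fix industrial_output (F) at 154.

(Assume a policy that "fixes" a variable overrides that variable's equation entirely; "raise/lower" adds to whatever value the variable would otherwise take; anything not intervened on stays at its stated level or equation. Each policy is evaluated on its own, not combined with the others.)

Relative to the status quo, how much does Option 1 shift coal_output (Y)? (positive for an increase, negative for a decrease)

Baseline:
  U = 68
  T = 136
  F = 100 − 6·68 = -308
  E = 264 + 2·68 − 6·136 + 6·(-308) = -2264
  Y = 53 + 3·68 − 4·(-308) + 6·(-2264) = -12095
Option 1 (U + 43):
  U = 68 + 43 = 111
  T = 136
  F = 100 − 6·111 = -566
  E = 264 + 2·111 − 6·136 + 6·(-566) = -3726
  Y = 53 + 3·111 − 4·(-566) + 6·(-3726) = -19706
Change in Y: -19706 − (-12095) = -7611

-7611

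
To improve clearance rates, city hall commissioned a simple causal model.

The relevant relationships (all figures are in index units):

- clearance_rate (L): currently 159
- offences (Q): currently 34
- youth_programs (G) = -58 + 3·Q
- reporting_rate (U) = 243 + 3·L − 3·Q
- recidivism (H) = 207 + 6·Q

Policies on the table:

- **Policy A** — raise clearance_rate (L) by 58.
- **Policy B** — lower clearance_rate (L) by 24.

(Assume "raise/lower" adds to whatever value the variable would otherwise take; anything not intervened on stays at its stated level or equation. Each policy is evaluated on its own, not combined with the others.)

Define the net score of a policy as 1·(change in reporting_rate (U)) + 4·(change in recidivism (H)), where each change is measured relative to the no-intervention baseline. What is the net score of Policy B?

-72

Baseline:
  L = 159
  Q = 34
  U = 243 + 3·159 − 3·34 = 618
  H = 207 + 6·34 = 411
Policy B (L − 24):
  L = 159 − 24 = 135
  Q = 34
  U = 243 + 3·135 − 3·34 = 546
  H = 207 + 6·34 = 411
ΔU = 546 − 618 = -72; ΔH = 411 − 411 = 0
Score = 1·(-72) + 4·0 = -72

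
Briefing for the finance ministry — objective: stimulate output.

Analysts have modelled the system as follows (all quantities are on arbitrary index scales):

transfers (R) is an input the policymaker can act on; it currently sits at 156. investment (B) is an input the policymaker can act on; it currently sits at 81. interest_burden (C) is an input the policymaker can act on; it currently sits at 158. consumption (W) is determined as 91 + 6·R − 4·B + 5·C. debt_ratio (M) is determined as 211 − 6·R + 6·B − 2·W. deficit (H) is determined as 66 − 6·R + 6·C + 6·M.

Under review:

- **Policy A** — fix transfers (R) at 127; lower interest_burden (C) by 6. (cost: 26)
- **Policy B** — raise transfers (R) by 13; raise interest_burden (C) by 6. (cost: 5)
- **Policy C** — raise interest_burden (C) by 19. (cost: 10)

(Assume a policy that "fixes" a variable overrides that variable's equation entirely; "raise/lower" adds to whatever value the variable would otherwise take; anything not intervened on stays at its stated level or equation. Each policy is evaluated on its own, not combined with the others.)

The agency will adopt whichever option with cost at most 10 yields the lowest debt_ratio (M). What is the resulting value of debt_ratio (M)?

Policy B (R + 13, C + 6):
  R = 156 + 13 = 169
  B = 81
  C = 158 + 6 = 164
  W = 91 + 6·169 − 4·81 + 5·164 = 1601
  M = 211 − 6·169 + 6·81 − 2·1601 = -3519
Policy C (C + 19):
  R = 156
  B = 81
  C = 158 + 19 = 177
  W = 91 + 6·156 − 4·81 + 5·177 = 1588
  M = 211 − 6·156 + 6·81 − 2·1588 = -3415
Comparing — Policy B: M=-3519, Policy C: M=-3415. Lowest is -3519 (Policy B).

-3519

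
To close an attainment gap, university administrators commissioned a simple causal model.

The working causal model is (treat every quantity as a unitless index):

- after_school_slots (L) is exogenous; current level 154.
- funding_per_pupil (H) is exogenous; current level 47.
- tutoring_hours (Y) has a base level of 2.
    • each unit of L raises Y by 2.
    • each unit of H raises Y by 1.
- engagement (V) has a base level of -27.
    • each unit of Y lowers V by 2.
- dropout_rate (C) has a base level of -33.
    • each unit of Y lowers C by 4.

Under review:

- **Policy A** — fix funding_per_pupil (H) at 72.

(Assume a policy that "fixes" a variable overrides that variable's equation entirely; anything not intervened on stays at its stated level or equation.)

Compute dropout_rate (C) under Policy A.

-1561

Policy A (H := 72):
  L = 154
  H = 72
  Y = 2 + 2·154 + 72 = 382
  C = -33 − 4·382 = -1561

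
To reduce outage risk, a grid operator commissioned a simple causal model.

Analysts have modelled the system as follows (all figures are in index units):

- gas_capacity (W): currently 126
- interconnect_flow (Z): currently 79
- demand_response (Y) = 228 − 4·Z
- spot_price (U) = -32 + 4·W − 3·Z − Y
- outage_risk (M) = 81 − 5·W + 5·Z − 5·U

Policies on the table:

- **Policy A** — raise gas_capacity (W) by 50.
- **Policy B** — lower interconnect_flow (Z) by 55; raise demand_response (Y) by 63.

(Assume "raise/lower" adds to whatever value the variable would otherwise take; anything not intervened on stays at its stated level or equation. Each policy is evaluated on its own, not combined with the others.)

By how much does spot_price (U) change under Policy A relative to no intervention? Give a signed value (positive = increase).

200

Baseline:
  W = 126
  Z = 79
  Y = 228 − 4·79 = -88
  U = -32 + 4·126 − 3·79 − (-88) = 323
Policy A (W + 50):
  W = 126 + 50 = 176
  Z = 79
  Y = 228 − 4·79 = -88
  U = -32 + 4·176 − 3·79 − (-88) = 523
Change in U: 523 − 323 = 200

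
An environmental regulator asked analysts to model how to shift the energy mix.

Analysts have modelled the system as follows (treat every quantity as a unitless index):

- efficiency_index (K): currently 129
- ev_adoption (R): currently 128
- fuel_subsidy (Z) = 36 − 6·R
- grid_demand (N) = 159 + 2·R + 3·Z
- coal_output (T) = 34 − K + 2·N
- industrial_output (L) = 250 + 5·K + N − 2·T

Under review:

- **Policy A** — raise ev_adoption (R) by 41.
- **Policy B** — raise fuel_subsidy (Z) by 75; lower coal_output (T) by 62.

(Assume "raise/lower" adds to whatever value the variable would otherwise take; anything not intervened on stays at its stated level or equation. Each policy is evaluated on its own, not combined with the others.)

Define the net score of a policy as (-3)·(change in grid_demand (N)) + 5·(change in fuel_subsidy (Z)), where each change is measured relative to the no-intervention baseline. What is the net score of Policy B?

-300

Baseline:
  R = 128
  Z = 36 − 6·128 = -732
  N = 159 + 2·128 + 3·(-732) = -1781
Policy B (Z + 75, T − 62):
  R = 128
  Z = 36 − 6·128 (+75 from intervention) = -657
  N = 159 + 2·128 + 3·(-657) = -1556
ΔN = -1556 − (-1781) = 225; ΔZ = -657 − (-732) = 75
Score = (-3)·225 + 5·75 = -300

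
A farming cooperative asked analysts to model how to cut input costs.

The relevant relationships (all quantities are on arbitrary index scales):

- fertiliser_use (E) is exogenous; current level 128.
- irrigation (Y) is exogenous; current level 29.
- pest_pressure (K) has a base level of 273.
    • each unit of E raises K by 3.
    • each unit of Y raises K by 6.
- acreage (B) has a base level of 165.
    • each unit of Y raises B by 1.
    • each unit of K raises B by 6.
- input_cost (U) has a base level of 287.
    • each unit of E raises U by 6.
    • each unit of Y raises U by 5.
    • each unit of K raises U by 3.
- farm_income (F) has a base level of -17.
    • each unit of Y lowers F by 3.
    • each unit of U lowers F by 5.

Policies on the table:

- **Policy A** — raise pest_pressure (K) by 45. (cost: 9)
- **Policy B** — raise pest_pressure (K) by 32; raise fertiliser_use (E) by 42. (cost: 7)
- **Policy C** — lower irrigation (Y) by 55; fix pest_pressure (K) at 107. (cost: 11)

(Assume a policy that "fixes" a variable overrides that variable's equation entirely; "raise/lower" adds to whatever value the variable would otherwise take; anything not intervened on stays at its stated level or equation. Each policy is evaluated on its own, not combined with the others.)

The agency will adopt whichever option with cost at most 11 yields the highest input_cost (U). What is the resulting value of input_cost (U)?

4419

Policy A (K + 45):
  E = 128
  Y = 29
  K = 273 + 3·128 + 6·29 (+45 from intervention) = 876
  U = 287 + 6·128 + 5·29 + 3·876 = 3828
Policy B (K + 32, E + 42):
  E = 128 + 42 = 170
  Y = 29
  K = 273 + 3·170 + 6·29 (+32 from intervention) = 989
  U = 287 + 6·170 + 5·29 + 3·989 = 4419
Policy C (Y − 55, K := 107):
  E = 128
  Y = 29 − 55 = -26
  K = 107
  U = 287 + 6·128 + 5·(-26) + 3·107 = 1246
Comparing — Policy A: U=3828, Policy B: U=4419, Policy C: U=1246. Highest is 4419 (Policy B).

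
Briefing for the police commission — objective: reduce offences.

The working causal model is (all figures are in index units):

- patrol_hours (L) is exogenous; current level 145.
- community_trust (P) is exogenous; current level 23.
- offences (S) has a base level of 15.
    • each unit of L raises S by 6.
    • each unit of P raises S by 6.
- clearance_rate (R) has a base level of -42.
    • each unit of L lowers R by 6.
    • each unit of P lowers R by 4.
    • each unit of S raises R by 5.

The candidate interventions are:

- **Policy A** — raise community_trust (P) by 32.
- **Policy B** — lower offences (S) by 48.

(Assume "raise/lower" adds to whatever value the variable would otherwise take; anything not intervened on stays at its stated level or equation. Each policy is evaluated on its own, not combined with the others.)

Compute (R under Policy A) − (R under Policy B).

1072

Policy A (P + 32):
  L = 145
  P = 23 + 32 = 55
  S = 15 + 6·145 + 6·55 = 1215
  R = -42 − 6·145 − 4·55 + 5·1215 = 4943
Policy B (S − 48):
  L = 145
  P = 23
  S = 15 + 6·145 + 6·23 (−48 from intervention) = 975
  R = -42 − 6·145 − 4·23 + 5·975 = 3871
R: 4943 − 3871 = 1072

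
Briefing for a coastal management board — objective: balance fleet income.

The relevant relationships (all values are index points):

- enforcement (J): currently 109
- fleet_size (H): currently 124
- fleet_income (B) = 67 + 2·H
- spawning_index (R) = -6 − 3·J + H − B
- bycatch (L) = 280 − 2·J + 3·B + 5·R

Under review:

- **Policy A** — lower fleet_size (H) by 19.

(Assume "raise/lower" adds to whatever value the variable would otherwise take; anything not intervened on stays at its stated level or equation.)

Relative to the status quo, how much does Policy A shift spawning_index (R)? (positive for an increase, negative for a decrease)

19

Baseline:
  J = 109
  H = 124
  B = 67 + 2·124 = 315
  R = -6 − 3·109 + 124 − 315 = -524
Policy A (H − 19):
  J = 109
  H = 124 − 19 = 105
  B = 67 + 2·105 = 277
  R = -6 − 3·109 + 105 − 277 = -505
Change in R: -505 − (-524) = 19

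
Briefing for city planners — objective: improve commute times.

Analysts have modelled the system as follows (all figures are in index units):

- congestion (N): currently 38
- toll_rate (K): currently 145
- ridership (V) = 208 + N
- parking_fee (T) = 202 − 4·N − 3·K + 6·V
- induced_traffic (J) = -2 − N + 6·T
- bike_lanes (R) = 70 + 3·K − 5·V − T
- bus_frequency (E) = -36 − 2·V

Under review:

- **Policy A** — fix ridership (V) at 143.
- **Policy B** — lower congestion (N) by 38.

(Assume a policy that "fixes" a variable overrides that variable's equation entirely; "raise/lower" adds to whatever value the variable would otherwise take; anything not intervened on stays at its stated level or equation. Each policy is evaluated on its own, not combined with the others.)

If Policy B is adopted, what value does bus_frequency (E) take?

-452

Policy B (N − 38):
  N = 38 − 38 = 0
  V = 208 + 0 = 208
  E = -36 − 2·208 = -452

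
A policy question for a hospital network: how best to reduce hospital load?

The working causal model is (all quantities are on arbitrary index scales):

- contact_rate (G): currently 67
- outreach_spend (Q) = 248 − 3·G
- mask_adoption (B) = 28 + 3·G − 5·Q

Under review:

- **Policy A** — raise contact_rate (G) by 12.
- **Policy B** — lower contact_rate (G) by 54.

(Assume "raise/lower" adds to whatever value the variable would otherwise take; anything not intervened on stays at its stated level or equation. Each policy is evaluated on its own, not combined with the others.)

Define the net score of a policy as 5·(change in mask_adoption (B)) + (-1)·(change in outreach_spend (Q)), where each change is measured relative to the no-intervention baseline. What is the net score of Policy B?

Baseline:
  G = 67
  Q = 248 − 3·67 = 47
  B = 28 + 3·67 − 5·47 = -6
Policy B (G − 54):
  G = 67 − 54 = 13
  Q = 248 − 3·13 = 209
  B = 28 + 3·13 − 5·209 = -978
ΔB = -978 − (-6) = -972; ΔQ = 209 − 47 = 162
Score = 5·(-972) + (-1)·162 = -5022

-5022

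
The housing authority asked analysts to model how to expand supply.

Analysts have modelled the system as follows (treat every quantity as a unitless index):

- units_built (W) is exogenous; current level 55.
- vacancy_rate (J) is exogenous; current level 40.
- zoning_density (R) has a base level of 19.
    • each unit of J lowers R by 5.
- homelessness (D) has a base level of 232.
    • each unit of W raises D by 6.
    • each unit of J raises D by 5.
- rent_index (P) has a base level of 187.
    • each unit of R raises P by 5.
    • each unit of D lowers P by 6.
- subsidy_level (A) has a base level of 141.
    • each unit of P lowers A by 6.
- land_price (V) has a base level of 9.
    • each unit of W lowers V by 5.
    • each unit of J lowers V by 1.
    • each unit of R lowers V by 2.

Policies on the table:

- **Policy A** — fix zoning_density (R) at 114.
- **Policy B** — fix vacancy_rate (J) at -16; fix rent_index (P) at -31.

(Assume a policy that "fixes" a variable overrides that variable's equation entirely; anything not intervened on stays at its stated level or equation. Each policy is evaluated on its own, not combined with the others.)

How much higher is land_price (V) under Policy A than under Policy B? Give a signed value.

-86

Policy A (R := 114):
  W = 55
  J = 40
  R = 114
  V = 9 − 5·55 − 40 − 2·114 = -534
Policy B (J := -16, P := -31):
  W = 55
  J = -16
  R = 19 − 5·(-16) = 99
  V = 9 − 5·55 − (-16) − 2·99 = -448
V: -534 − (-448) = -86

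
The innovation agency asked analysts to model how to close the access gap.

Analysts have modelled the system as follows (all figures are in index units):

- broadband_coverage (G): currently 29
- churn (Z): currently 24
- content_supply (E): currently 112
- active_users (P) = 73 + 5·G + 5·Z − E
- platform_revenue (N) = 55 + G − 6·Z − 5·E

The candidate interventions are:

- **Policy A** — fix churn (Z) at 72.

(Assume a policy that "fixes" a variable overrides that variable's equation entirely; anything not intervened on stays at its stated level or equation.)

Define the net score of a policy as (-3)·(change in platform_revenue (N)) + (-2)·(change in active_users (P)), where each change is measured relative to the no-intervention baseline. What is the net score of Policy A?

Baseline:
  G = 29
  Z = 24
  E = 112
  P = 73 + 5·29 + 5·24 − 112 = 226
  N = 55 + 29 − 6·24 − 5·112 = -620
Policy A (Z := 72):
  G = 29
  Z = 72
  E = 112
  P = 73 + 5·29 + 5·72 − 112 = 466
  N = 55 + 29 − 6·72 − 5·112 = -908
ΔN = -908 − (-620) = -288; ΔP = 466 − 226 = 240
Score = (-3)·(-288) + (-2)·240 = 384

384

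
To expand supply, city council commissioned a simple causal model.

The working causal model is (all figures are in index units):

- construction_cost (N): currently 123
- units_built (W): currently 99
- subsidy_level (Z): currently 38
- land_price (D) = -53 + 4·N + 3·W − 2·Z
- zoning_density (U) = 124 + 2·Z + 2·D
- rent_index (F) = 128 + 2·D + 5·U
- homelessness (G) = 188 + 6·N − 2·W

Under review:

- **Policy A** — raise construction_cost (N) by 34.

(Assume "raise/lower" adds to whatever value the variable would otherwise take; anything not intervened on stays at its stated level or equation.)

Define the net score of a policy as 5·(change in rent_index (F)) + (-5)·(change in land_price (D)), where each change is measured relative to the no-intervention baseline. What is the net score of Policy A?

Baseline:
  N = 123
  W = 99
  Z = 38
  D = -53 + 4·123 + 3·99 − 2·38 = 660
  U = 124 + 2·38 + 2·660 = 1520
  F = 128 + 2·660 + 5·1520 = 9048
Policy A (N + 34):
  N = 123 + 34 = 157
  W = 99
  Z = 38
  D = -53 + 4·157 + 3·99 − 2·38 = 796
  U = 124 + 2·38 + 2·796 = 1792
  F = 128 + 2·796 + 5·1792 = 10680
ΔF = 10680 − 9048 = 1632; ΔD = 796 − 660 = 136
Score = 5·1632 + (-5)·136 = 7480

7480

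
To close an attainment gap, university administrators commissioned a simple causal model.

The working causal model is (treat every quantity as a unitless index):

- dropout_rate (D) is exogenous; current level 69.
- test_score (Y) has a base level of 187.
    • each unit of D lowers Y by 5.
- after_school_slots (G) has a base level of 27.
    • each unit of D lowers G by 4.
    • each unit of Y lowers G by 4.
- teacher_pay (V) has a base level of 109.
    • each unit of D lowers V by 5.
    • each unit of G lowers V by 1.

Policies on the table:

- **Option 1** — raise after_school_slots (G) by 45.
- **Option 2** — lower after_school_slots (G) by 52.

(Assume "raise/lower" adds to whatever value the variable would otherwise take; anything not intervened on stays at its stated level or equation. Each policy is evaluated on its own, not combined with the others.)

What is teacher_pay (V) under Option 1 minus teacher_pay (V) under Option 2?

Option 1 (G + 45):
  D = 69
  Y = 187 − 5·69 = -158
  G = 27 − 4·69 − 4·(-158) (+45 from intervention) = 428
  V = 109 − 5·69 − 428 = -664
Option 2 (G − 52):
  D = 69
  Y = 187 − 5·69 = -158
  G = 27 − 4·69 − 4·(-158) (−52 from intervention) = 331
  V = 109 − 5·69 − 331 = -567
V: -664 − (-567) = -97

-97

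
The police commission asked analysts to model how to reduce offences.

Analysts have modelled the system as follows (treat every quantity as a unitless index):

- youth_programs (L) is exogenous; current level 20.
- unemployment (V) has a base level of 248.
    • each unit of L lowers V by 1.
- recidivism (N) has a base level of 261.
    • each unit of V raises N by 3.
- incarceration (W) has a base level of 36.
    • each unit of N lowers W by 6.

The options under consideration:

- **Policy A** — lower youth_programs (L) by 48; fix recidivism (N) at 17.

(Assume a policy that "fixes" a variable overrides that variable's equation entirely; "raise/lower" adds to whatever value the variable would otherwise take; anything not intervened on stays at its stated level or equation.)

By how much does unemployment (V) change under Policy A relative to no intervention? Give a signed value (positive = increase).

48

Baseline:
  L = 20
  V = 248 − 20 = 228
Policy A (L − 48, N := 17):
  L = 20 − 48 = -28
  V = 248 − (-28) = 276
Change in V: 276 − 228 = 48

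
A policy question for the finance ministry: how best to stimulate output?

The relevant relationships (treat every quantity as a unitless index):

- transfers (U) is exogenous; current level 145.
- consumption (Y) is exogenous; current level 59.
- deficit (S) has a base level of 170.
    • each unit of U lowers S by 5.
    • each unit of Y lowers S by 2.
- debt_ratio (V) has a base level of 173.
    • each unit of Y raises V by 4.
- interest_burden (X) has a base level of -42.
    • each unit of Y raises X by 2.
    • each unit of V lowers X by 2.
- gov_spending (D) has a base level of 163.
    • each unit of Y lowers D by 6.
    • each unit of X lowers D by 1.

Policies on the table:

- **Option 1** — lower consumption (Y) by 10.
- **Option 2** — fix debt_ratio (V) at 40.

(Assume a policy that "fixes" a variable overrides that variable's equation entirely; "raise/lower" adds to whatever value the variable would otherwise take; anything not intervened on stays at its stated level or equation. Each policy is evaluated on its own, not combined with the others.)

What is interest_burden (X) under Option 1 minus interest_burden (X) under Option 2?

Option 1 (Y − 10):
  Y = 59 − 10 = 49
  V = 173 + 4·49 = 369
  X = -42 + 2·49 − 2·369 = -682
Option 2 (V := 40):
  Y = 59
  V = 40
  X = -42 + 2·59 − 2·40 = -4
X: -682 − (-4) = -678

-678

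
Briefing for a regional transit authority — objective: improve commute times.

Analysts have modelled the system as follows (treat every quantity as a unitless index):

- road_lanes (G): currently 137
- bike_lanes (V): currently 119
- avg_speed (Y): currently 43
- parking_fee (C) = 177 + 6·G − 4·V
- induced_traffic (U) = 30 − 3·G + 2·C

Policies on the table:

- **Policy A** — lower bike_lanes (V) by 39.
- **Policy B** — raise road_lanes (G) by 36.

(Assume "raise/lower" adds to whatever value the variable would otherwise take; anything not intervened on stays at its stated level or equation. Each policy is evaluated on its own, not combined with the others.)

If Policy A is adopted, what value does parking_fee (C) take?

Policy A (V − 39):
  G = 137
  V = 119 − 39 = 80
  C = 177 + 6·137 − 4·80 = 679

679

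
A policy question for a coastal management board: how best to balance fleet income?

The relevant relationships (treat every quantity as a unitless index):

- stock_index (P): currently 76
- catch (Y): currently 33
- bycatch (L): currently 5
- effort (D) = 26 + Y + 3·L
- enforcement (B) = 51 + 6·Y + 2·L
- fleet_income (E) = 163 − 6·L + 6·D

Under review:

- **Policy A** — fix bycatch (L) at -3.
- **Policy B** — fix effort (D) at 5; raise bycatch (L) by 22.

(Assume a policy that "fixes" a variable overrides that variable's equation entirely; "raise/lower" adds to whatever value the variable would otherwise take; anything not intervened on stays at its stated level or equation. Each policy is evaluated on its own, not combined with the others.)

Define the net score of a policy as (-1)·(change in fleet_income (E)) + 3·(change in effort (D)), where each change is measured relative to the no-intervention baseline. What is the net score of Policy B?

339

Baseline:
  Y = 33
  L = 5
  D = 26 + 33 + 3·5 = 74
  E = 163 − 6·5 + 6·74 = 577
Policy B (D := 5, L + 22):
  Y = 33
  L = 5 + 22 = 27
  D = 5
  E = 163 − 6·27 + 6·5 = 31
ΔE = 31 − 577 = -546; ΔD = 5 − 74 = -69
Score = (-1)·(-546) + 3·(-69) = 339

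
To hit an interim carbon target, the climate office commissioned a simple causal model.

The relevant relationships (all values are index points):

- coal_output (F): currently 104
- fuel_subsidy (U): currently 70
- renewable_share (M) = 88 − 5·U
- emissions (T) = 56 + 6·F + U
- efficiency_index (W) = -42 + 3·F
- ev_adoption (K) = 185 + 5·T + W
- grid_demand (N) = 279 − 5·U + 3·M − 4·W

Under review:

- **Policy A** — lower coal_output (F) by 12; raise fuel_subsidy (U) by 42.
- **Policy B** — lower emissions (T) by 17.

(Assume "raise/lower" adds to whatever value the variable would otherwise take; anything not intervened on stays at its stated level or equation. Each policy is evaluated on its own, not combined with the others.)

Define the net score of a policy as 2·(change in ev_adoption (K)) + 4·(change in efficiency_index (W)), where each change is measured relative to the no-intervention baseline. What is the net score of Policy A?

-516

Baseline:
  F = 104
  U = 70
  T = 56 + 6·104 + 70 = 750
  W = -42 + 3·104 = 270
  K = 185 + 5·750 + 270 = 4205
Policy A (F − 12, U + 42):
  F = 104 − 12 = 92
  U = 70 + 42 = 112
  T = 56 + 6·92 + 112 = 720
  W = -42 + 3·92 = 234
  K = 185 + 5·720 + 234 = 4019
ΔK = 4019 − 4205 = -186; ΔW = 234 − 270 = -36
Score = 2·(-186) + 4·(-36) = -516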